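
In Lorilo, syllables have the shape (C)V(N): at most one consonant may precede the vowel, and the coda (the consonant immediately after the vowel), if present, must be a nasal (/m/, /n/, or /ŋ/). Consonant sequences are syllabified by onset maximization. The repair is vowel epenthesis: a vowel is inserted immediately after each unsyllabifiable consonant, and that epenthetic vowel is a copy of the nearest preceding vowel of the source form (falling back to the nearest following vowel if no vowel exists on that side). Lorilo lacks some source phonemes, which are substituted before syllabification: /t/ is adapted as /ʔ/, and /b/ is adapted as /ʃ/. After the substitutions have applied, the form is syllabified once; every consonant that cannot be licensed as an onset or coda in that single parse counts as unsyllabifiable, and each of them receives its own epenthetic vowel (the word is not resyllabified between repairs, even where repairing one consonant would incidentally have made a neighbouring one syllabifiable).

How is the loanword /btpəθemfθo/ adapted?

Substitution: /b/ → /ʃ/, /t/ → /ʔ/, giving /ʃʔpəθemfθo/.
The consonants /ʃ/, /ʔ/, /f/ cannot be parsed into a legal (C)V(N) syllable (only a nasal (/m/, /n/, or /ŋ/) is licensed in coda position; onsets are limited to one consonant).
Each unlicensed consonant becomes the onset of a new syllable: /ʃ/ → /ʃə/, /ʔ/ → /ʔə/, /f/ → /fe/.

ʃəʔəpəθemfeθo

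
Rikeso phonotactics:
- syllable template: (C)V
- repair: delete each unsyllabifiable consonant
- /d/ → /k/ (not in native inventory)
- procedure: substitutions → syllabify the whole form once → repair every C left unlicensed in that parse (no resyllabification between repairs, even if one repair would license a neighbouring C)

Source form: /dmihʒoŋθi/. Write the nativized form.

Substitution: /d/ → /k/, giving /kmihʒoŋθi/.
The consonants /k/, /h/, /ŋ/ cannot be parsed into a legal (C)V syllable (no codas are permitted; onsets are limited to one consonant).
Deleting the stranded consonants removes /k/, /h/, /ŋ/.

miʒoθi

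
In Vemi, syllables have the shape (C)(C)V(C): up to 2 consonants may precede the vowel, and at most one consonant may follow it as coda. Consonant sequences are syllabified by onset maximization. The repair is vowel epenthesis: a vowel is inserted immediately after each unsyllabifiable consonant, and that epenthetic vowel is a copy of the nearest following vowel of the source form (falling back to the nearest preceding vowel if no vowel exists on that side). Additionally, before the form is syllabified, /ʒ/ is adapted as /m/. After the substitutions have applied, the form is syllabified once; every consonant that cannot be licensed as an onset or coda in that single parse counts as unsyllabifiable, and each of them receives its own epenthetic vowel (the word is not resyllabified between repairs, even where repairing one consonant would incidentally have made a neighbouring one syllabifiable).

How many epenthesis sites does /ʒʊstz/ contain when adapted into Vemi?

After substitution the input is /mʊstz/.
The unsyllabifiable consonants are /t/, /z/; each receives one epenthetic vowel.

2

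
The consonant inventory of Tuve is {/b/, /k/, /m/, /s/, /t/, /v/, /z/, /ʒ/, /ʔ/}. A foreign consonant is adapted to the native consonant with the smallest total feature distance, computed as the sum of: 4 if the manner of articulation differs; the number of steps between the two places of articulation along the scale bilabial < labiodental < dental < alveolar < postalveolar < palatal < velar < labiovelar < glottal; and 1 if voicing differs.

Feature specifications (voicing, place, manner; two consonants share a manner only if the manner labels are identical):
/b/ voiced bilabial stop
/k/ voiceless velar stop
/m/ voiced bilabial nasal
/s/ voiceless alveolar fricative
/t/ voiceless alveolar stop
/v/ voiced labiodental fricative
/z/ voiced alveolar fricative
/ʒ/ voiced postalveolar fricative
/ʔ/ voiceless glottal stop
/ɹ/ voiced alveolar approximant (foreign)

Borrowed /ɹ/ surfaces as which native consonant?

z

/z/ is closest: manner differs (approximant→fricative, +4), place distance 0 (alveolar→alveolar), same voicing; total 4. Next closest is /s/ at distance 5.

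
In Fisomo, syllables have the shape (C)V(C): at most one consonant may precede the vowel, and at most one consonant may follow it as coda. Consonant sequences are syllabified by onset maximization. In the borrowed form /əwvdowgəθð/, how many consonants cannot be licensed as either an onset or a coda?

Under (C)V(C), the unsyllabifiable consonants are /v/, /ð/ (at most one coda consonant is licensed; onsets are limited to one consonant).

2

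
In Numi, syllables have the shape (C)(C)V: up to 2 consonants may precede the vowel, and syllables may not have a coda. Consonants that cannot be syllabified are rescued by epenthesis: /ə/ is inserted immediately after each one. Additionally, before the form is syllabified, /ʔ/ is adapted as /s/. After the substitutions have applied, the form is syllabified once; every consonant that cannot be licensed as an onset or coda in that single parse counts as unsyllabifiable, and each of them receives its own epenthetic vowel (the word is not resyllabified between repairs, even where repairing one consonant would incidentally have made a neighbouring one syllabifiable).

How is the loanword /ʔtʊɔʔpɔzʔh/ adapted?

stʊɔspɔzəsəhə

Substitution: /ʔ/ → /s/, giving /stʊɔspɔzsh/.
Under (C)(C)V, the unsyllabifiable consonants are /z/, /s/, /h/ (no codas are permitted; onsets may contain at most 2 consonants).
Epenthesis after each stranded consonant: /z/ → /zə/, /s/ → /sə/, /h/ → /hə/.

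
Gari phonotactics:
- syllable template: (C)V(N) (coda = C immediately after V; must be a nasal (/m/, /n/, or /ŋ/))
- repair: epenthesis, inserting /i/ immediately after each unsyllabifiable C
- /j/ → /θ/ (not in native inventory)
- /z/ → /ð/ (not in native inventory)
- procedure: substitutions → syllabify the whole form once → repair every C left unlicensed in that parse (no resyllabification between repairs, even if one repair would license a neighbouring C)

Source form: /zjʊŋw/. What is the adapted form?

ðiθʊŋwi

Substitution: /z/ → /ð/, /j/ → /θ/, giving /ðθʊŋw/.
Under (C)V(N), the unsyllabifiable consonants are /ð/, /w/ (only a nasal (/m/, /n/, or /ŋ/) is licensed in coda position; onsets are limited to one consonant).
Epenthesis after each stranded consonant: /ð/ → /ði/, /w/ → /wi/.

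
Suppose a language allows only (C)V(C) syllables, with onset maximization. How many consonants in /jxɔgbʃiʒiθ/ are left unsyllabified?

The consonants /j/, /b/ cannot be parsed into a legal (C)V(C) syllable (at most one coda consonant is licensed; onsets are limited to one consonant).

2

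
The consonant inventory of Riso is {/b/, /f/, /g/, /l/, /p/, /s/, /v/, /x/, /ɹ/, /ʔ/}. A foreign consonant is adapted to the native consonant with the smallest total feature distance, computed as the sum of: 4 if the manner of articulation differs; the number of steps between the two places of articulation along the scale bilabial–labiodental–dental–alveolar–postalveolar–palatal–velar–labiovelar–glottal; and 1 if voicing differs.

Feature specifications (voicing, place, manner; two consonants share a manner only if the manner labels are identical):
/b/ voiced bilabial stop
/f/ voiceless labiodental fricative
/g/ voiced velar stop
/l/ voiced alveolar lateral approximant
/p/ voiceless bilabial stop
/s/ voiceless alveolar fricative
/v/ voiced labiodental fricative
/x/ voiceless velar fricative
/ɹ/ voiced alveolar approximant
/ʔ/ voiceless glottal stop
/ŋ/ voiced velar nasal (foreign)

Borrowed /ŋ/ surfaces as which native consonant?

g

/g/ is closest: manner differs (nasal→stop, +4), place distance 0 (velar→velar), same voicing; total 4. Next closest is /x/ at distance 5.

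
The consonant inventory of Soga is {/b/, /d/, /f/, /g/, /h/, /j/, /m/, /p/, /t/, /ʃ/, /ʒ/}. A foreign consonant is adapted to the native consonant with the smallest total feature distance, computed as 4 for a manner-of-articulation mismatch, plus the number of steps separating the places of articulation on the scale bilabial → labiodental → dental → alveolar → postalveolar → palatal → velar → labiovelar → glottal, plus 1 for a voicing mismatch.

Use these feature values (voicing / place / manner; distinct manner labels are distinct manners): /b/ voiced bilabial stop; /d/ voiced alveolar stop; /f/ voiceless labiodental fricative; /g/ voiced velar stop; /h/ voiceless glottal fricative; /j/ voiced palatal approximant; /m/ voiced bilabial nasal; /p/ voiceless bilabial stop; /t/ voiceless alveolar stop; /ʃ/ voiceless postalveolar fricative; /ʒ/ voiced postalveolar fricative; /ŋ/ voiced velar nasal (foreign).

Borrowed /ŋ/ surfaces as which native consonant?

g

/g/ is closest: manner differs (nasal→stop, +4), place distance 0 (velar→velar), same voicing; total 4. Next closest is /j/ at distance 5.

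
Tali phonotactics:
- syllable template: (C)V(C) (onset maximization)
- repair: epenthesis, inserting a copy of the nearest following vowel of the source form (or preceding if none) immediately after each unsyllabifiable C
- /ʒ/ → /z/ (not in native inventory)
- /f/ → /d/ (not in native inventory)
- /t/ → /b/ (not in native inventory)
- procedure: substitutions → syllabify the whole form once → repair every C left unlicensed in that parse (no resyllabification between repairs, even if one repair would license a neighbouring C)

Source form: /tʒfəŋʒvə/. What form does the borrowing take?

bəzədəŋzəvə

Substitution: /t/ → /b/, /ʒ/ → /z/, /f/ → /d/, giving /bzdəŋzvə/.
Under (C)V(C), the unsyllabifiable consonants are /b/, /z/, /z/ (at most one coda consonant is licensed; onsets are limited to one consonant).
Epenthesis after each stranded consonant: /b/ → /bə/, /z/ → /zə/, /z/ → /zə/.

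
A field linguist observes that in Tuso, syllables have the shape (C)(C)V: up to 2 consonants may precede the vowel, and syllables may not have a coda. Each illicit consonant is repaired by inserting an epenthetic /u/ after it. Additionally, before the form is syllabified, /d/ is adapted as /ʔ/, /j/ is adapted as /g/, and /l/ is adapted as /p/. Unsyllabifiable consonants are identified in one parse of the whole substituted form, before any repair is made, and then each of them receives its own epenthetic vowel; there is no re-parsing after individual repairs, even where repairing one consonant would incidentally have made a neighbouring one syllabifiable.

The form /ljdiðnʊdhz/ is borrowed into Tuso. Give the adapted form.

Substitution: /l/ → /p/, /j/ → /g/, /d/ → /ʔ/, giving /pgʔiðnʊʔhz/.
Under (C)(C)V, the unsyllabifiable consonants are /p/, /ʔ/, /h/, /z/ (no codas are permitted; onsets may contain at most 2 consonants).
Each unlicensed consonant becomes the onset of a new syllable: /p/ → /pu/, /ʔ/ → /ʔu/, /h/ → /hu/, /z/ → /zu/.

pugʔiðnʊʔuhuzu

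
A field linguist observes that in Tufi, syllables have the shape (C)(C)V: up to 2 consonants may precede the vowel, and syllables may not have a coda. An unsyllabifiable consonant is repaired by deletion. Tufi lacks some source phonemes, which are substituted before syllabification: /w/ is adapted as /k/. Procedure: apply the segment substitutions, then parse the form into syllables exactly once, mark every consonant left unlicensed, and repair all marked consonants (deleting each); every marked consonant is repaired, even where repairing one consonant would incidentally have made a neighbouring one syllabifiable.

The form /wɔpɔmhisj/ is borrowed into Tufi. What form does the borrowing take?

Substitution: /w/ → /k/, giving /kɔpɔmhisj/.
The consonants /s/, /j/ cannot be parsed into a legal (C)(C)V syllable (no codas are permitted; onsets may contain at most 2 consonants).
Deletion applies to /s/, /j/.

kɔpɔmhi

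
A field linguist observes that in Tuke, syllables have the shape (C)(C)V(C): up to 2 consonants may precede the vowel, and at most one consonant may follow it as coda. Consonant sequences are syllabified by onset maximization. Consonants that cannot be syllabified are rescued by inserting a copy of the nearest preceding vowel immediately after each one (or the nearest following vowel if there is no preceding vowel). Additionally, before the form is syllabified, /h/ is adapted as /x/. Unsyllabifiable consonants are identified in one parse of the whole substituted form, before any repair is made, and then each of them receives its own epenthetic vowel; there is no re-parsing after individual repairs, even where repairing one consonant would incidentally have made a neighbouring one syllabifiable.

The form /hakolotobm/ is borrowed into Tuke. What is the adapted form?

xakolotobmo

Substitution: /h/ → /x/, giving /xakolotobm/.
Under (C)(C)V(C), the unsyllabifiable consonants are /m/ (at most one coda consonant is licensed; onsets may contain at most 2 consonants).
Epenthesis after each stranded consonant: /m/ → /mo/.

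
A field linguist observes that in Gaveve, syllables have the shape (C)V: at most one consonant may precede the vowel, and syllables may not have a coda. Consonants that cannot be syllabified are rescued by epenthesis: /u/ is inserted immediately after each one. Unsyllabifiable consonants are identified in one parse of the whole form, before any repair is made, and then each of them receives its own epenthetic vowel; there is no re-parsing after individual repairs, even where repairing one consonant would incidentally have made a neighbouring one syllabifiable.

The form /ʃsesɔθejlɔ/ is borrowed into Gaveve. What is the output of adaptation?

ʃusesɔθejulɔ

Syllabifying with onset maximization leaves /ʃ/, /j/ stranded (no codas are permitted; onsets are limited to one consonant).
Each unlicensed consonant becomes the onset of a new syllable: /ʃ/ → /ʃu/, /j/ → /ju/.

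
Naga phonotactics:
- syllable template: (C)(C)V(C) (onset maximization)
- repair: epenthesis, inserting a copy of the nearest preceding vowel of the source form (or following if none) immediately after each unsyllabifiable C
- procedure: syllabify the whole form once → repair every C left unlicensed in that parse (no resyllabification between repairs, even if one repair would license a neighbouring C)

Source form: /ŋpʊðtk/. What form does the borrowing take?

Under (C)(C)V(C), the unsyllabifiable consonants are /t/, /k/ (at most one coda consonant is licensed; onsets may contain at most 2 consonants).
Epenthesis after each stranded consonant: /t/ → /tʊ/, /k/ → /kʊ/.

ŋpʊðtʊkʊ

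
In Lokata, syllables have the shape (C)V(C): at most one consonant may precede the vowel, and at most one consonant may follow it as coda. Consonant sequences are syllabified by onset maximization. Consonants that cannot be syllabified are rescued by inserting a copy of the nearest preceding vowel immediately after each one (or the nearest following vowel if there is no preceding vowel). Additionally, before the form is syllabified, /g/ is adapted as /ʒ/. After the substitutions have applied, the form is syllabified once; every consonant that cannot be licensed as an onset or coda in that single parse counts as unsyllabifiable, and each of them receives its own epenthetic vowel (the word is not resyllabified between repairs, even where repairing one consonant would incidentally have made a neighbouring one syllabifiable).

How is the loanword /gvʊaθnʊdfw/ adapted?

ʒʊvʊaθnʊdfʊwʊ

Substitution: /g/ → /ʒ/, giving /ʒvʊaθnʊdfw/.
Under (C)V(C), the unsyllabifiable consonants are /ʒ/, /f/, /w/ (at most one coda consonant is licensed; onsets are limited to one consonant).
Epenthesis after each stranded consonant: /ʒ/ → /ʒʊ/, /f/ → /fʊ/, /w/ → /wʊ/.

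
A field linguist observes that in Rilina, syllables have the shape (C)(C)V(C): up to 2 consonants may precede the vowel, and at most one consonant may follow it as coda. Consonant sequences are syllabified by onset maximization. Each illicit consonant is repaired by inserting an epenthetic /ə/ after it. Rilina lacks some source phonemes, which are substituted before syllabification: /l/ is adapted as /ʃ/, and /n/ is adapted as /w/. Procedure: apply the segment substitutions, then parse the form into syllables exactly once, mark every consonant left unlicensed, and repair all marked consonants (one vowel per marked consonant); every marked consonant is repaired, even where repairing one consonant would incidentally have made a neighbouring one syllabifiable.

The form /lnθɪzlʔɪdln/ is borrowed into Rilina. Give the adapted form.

ʃəwθɪzʃʔɪdʃəwə

Substitution: /l/ → /ʃ/, /n/ → /w/, giving /ʃwθɪzʃʔɪdʃw/.
Under (C)(C)V(C), the unsyllabifiable consonants are /ʃ/, /ʃ/, /w/ (at most one coda consonant is licensed; onsets may contain at most 2 consonants).
Epenthesis after each stranded consonant: /ʃ/ → /ʃə/, /ʃ/ → /ʃə/, /w/ → /wə/.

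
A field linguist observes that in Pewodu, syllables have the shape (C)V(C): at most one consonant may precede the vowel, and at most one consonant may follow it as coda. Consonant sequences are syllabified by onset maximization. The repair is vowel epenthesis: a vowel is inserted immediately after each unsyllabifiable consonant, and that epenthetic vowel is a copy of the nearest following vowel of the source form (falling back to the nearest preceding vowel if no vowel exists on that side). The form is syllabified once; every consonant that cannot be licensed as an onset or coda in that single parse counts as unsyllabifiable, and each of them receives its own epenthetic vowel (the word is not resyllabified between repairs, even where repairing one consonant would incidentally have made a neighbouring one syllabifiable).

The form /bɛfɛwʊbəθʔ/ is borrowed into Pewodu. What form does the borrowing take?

bɛfɛwʊbəθʔə

The consonants /ʔ/ cannot be parsed into a legal (C)V(C) syllable (at most one coda consonant is licensed; onsets are limited to one consonant).
Each unlicensed consonant becomes the onset of a new syllable: /ʔ/ → /ʔə/.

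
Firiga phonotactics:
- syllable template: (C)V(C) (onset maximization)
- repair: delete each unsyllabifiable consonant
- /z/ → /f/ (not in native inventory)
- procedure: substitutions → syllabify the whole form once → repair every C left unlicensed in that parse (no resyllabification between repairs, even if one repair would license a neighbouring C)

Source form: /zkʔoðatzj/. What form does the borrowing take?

Substitution: /z/ → /f/, giving /fkʔoðatfj/.
The consonants /f/, /k/, /f/, /j/ cannot be parsed into a legal (C)V(C) syllable (at most one coda consonant is licensed; onsets are limited to one consonant).
Deleting the stranded consonants removes /f/, /k/, /f/, /j/.

ʔoðat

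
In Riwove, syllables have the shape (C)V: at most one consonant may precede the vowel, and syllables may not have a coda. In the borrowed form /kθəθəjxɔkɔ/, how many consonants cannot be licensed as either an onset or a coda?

The consonants /k/, /j/ cannot be parsed into a legal (C)V syllable (no codas are permitted; onsets are limited to one consonant).

2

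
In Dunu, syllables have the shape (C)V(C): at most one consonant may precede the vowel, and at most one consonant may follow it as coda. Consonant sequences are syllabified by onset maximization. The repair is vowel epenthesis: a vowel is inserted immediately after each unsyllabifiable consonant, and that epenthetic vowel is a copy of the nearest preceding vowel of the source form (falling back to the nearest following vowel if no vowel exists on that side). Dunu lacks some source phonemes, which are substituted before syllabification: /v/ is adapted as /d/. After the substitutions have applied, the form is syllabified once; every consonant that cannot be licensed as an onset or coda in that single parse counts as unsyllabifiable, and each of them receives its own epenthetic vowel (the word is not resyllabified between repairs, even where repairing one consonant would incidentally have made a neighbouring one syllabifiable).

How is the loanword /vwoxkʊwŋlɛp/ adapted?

Substitution: /v/ → /d/, giving /dwoxkʊwŋlɛp/.
The consonants /d/, /ŋ/ cannot be parsed into a legal (C)V(C) syllable (at most one coda consonant is licensed; onsets are limited to one consonant).
Inserting the epenthetic vowel yields /d/ → /do/, /ŋ/ → /ŋʊ/.

dowoxkʊwŋʊlɛp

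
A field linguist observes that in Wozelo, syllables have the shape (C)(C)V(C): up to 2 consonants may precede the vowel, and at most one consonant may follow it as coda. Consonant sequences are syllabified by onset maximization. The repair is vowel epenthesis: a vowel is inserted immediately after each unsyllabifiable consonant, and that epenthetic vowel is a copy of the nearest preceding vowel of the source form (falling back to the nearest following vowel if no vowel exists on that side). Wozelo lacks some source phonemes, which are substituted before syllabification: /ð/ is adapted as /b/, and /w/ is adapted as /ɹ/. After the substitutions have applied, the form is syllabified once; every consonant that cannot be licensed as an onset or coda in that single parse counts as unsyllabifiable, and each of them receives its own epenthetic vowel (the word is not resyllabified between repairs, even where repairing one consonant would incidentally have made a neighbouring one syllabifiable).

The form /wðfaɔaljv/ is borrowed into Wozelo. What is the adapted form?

ɹabfaɔaljava

Substitution: /w/ → /ɹ/, /ð/ → /b/, giving /ɹbfaɔaljv/.
Syllabifying with onset maximization leaves /ɹ/, /j/, /v/ stranded (at most one coda consonant is licensed; onsets may contain at most 2 consonants).
Each unlicensed consonant becomes the onset of a new syllable: /ɹ/ → /ɹa/, /j/ → /ja/, /v/ → /va/.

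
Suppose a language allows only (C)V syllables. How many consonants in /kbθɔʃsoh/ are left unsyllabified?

4

The consonants /k/, /b/, /ʃ/, /h/ cannot be parsed into a legal (C)V syllable (no codas are permitted; onsets are limited to one consonant).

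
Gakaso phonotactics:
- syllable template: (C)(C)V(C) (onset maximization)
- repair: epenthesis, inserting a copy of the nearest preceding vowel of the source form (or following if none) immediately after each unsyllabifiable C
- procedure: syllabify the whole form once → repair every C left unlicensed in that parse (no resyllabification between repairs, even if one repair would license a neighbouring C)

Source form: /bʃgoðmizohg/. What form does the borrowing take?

boʃgoðmizohgo

Syllabifying with onset maximization leaves /b/, /g/ stranded (at most one coda consonant is licensed; onsets may contain at most 2 consonants).
Each unlicensed consonant becomes the onset of a new syllable: /b/ → /bo/, /g/ → /go/.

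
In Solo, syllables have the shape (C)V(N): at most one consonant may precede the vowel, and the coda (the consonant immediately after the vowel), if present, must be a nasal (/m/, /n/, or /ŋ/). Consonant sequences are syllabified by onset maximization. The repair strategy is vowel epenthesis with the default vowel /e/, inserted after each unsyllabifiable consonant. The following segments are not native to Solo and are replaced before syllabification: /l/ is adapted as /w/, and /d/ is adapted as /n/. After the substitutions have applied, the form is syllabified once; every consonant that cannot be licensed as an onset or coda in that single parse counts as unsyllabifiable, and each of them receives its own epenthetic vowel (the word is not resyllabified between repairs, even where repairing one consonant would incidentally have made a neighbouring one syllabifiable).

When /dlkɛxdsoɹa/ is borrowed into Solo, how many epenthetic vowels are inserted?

4

After substitution the input is /nwkɛxnsoɹa/.
The unsyllabifiable consonants are /n/, /w/, /x/, /n/; each receives one epenthetic vowel.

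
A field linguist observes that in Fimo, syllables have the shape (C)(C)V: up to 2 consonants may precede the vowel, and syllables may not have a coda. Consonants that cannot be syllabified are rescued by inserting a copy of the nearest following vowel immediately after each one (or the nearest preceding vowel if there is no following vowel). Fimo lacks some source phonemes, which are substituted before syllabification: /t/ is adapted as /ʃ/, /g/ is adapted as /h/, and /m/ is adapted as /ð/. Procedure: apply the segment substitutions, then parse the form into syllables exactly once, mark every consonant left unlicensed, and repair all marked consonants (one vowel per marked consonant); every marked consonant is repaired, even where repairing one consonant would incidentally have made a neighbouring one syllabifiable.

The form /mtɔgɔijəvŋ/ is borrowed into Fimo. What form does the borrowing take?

ðʃɔhɔijəvəŋə

Substitution: /m/ → /ð/, /t/ → /ʃ/, /g/ → /h/, giving /ðʃɔhɔijəvŋ/.
The consonants /v/, /ŋ/ cannot be parsed into a legal (C)(C)V syllable (no codas are permitted; onsets may contain at most 2 consonants).
Inserting the epenthetic vowel yields /v/ → /və/, /ŋ/ → /ŋə/.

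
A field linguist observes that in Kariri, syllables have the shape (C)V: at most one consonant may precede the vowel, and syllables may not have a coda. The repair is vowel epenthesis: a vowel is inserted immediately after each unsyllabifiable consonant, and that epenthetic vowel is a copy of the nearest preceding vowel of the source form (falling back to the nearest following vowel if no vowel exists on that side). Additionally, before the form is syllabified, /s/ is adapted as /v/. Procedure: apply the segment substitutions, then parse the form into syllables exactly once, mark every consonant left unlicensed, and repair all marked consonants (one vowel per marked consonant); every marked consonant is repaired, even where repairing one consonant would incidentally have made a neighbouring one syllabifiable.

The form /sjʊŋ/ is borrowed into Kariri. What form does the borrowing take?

vʊjʊŋʊ

Substitution: /s/ → /v/, giving /vjʊŋ/.
Under (C)V, the unsyllabifiable consonants are /v/, /ŋ/ (no codas are permitted; onsets are limited to one consonant).
Each unlicensed consonant becomes the onset of a new syllable: /v/ → /vʊ/, /ŋ/ → /ŋʊ/.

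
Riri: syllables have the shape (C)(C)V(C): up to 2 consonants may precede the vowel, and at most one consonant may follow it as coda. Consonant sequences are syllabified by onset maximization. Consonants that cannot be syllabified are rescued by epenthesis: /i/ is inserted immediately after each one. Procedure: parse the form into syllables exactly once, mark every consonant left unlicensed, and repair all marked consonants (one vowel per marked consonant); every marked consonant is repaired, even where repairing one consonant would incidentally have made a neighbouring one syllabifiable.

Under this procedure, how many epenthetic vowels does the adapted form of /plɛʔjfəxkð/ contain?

2

The unsyllabifiable consonants are /k/, /ð/; each receives one epenthetic vowel.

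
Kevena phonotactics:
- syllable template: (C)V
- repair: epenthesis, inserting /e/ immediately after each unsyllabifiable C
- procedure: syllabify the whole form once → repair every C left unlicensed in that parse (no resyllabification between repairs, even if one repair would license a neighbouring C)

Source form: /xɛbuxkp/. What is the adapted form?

xɛbuxekepe

The consonants /x/, /k/, /p/ cannot be parsed into a legal (C)V syllable (no codas are permitted; onsets are limited to one consonant).
Inserting the epenthetic vowel yields /x/ → /xe/, /k/ → /ke/, /p/ → /pe/.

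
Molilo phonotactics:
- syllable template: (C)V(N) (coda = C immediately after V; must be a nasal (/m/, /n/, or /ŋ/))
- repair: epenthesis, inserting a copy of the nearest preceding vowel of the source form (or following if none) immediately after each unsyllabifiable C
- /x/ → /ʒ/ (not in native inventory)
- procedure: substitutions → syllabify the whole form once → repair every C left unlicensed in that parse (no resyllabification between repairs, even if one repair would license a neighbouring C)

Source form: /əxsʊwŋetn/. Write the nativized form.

əʒəsʊwʊŋetene

Substitution: /x/ → /ʒ/, giving /əʒsʊwŋetn/.
Under (C)V(N), the unsyllabifiable consonants are /ʒ/, /w/, /t/, /n/ (only a nasal (/m/, /n/, or /ŋ/) is licensed in coda position; onsets are limited to one consonant).
Each unlicensed consonant becomes the onset of a new syllable: /ʒ/ → /ʒə/, /w/ → /wʊ/, /t/ → /te/, /n/ → /ne/.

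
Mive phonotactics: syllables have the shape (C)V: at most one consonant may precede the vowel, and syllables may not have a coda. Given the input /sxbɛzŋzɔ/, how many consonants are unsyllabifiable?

4

Under (C)V, the unsyllabifiable consonants are /s/, /x/, /z/, /ŋ/ (no codas are permitted; onsets are limited to one consonant).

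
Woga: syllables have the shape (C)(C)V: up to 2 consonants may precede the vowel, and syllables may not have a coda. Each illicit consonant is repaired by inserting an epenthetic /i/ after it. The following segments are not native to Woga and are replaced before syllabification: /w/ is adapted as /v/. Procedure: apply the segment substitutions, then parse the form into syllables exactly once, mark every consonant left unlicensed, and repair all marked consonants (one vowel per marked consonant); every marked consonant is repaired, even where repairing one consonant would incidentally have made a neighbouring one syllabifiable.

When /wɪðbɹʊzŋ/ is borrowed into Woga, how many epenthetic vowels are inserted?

3

After substitution the input is /vɪðbɹʊzŋ/.
The unsyllabifiable consonants are /ð/, /z/, /ŋ/; each receives one epenthetic vowel.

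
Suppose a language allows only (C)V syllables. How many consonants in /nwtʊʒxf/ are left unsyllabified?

Under (C)V, the unsyllabifiable consonants are /n/, /w/, /ʒ/, /x/, /f/ (no codas are permitted; onsets are limited to one consonant).

5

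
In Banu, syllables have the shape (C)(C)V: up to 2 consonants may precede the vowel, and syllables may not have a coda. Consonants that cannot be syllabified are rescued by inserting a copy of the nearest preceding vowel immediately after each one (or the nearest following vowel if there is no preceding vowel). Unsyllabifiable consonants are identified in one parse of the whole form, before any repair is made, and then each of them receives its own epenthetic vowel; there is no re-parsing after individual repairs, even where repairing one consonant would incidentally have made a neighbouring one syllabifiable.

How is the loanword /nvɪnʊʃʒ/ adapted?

nvɪnʊʃʊʒʊ

Syllabifying with onset maximization leaves /ʃ/, /ʒ/ stranded (no codas are permitted; onsets may contain at most 2 consonants).
Each unlicensed consonant becomes the onset of a new syllable: /ʃ/ → /ʃʊ/, /ʒ/ → /ʒʊ/.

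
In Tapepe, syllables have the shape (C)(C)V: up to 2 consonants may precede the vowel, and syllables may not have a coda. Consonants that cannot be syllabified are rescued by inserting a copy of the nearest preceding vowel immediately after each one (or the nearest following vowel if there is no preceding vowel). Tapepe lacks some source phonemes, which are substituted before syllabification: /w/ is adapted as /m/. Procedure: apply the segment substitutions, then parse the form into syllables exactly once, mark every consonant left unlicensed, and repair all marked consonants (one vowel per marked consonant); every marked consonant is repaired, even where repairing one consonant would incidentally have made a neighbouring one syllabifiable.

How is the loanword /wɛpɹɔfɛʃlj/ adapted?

Substitution: /w/ → /m/, giving /mɛpɹɔfɛʃlj/.
The consonants /ʃ/, /l/, /j/ cannot be parsed into a legal (C)(C)V syllable (no codas are permitted; onsets may contain at most 2 consonants).
Each unlicensed consonant becomes the onset of a new syllable: /ʃ/ → /ʃɛ/, /l/ → /lɛ/, /j/ → /jɛ/.

mɛpɹɔfɛʃɛlɛjɛ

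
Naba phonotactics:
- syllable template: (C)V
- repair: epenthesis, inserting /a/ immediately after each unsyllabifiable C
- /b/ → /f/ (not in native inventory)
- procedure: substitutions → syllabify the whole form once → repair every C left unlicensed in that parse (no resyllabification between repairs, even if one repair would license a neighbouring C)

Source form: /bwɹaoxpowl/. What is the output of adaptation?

fawaɹaoxapowala

Substitution: /b/ → /f/, giving /fwɹaoxpowl/.
The consonants /f/, /w/, /x/, /w/, /l/ cannot be parsed into a legal (C)V syllable (no codas are permitted; onsets are limited to one consonant).
Each unlicensed consonant becomes the onset of a new syllable: /f/ → /fa/, /w/ → /wa/, /x/ → /xa/, /w/ → /wa/, /l/ → /la/.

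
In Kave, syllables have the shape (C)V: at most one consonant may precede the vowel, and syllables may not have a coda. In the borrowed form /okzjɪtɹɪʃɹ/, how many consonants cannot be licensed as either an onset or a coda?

5

Under (C)V, the unsyllabifiable consonants are /k/, /z/, /t/, /ʃ/, /ɹ/ (no codas are permitted; onsets are limited to one consonant).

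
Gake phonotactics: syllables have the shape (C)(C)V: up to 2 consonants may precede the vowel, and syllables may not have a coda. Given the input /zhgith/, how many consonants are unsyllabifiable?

3

Syllabifying with onset maximization leaves /z/, /t/, /h/ stranded (no codas are permitted; onsets may contain at most 2 consonants).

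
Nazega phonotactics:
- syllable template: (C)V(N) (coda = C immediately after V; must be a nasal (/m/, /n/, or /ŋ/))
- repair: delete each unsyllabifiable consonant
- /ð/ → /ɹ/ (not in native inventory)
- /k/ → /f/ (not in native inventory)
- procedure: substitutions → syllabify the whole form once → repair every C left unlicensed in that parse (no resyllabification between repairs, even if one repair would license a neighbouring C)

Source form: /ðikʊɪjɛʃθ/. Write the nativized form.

Substitution: /ð/ → /ɹ/, /k/ → /f/, giving /ɹifʊɪjɛʃθ/.
Syllabifying with onset maximization leaves /ʃ/, /θ/ stranded (only a nasal (/m/, /n/, or /ŋ/) is licensed in coda position; onsets are limited to one consonant).
Deletion applies to /ʃ/, /θ/.

ɹifʊɪjɛ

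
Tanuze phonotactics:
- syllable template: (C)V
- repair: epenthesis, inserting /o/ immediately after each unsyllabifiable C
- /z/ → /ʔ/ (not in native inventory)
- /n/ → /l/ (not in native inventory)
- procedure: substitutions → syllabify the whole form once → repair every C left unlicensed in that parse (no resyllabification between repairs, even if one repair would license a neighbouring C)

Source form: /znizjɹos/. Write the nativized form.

ʔoliʔojoɹoso

Substitution: /z/ → /ʔ/, /n/ → /l/, giving /ʔliʔjɹos/.
The consonants /ʔ/, /ʔ/, /j/, /s/ cannot be parsed into a legal (C)V syllable (no codas are permitted; onsets are limited to one consonant).
Each unlicensed consonant becomes the onset of a new syllable: /ʔ/ → /ʔo/, /ʔ/ → /ʔo/, /j/ → /jo/, /s/ → /so/.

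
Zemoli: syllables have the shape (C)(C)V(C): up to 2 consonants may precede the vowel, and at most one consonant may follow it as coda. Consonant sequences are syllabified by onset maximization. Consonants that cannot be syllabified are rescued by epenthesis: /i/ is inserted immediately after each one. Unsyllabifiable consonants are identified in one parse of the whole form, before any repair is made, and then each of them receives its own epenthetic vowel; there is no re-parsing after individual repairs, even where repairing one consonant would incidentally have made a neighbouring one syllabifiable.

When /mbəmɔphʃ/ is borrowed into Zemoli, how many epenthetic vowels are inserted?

The unsyllabifiable consonants are /h/, /ʃ/; each receives one epenthetic vowel.

2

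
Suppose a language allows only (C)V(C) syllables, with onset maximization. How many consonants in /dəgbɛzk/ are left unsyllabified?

Under (C)V(C), the unsyllabifiable consonants are /k/ (at most one coda consonant is licensed; onsets are limited to one consonant).

1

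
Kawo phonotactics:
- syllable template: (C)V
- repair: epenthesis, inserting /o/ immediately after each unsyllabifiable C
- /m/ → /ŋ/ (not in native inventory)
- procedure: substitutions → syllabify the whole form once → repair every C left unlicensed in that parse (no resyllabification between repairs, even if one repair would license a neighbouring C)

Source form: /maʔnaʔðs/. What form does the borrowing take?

ŋaʔonaʔoðoso

Substitution: /m/ → /ŋ/, giving /ŋaʔnaʔðs/.
Syllabifying with onset maximization leaves /ʔ/, /ʔ/, /ð/, /s/ stranded (no codas are permitted; onsets are limited to one consonant).
Inserting the epenthetic vowel yields /ʔ/ → /ʔo/, /ʔ/ → /ʔo/, /ð/ → /ðo/, /s/ → /so/.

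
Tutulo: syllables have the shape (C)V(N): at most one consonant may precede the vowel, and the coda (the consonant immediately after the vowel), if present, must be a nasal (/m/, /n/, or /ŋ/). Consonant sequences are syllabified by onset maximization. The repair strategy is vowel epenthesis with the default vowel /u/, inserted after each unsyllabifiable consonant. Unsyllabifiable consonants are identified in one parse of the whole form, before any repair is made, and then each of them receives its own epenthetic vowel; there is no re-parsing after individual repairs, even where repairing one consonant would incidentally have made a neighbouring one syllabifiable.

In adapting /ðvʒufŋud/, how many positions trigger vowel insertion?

4

The unsyllabifiable consonants are /ð/, /v/, /f/, /d/; each receives one epenthetic vowel.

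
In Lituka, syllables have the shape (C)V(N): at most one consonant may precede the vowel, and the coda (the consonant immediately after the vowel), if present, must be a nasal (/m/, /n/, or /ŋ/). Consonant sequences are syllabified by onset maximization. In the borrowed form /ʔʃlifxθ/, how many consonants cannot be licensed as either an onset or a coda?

Syllabifying with onset maximization leaves /ʔ/, /ʃ/, /f/, /x/, /θ/ stranded (only a nasal (/m/, /n/, or /ŋ/) is licensed in coda position; onsets are limited to one consonant).

5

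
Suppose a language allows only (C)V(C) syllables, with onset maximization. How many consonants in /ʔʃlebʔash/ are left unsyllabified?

Syllabifying with onset maximization leaves /ʔ/, /ʃ/, /h/ stranded (at most one coda consonant is licensed; onsets are limited to one consonant).

3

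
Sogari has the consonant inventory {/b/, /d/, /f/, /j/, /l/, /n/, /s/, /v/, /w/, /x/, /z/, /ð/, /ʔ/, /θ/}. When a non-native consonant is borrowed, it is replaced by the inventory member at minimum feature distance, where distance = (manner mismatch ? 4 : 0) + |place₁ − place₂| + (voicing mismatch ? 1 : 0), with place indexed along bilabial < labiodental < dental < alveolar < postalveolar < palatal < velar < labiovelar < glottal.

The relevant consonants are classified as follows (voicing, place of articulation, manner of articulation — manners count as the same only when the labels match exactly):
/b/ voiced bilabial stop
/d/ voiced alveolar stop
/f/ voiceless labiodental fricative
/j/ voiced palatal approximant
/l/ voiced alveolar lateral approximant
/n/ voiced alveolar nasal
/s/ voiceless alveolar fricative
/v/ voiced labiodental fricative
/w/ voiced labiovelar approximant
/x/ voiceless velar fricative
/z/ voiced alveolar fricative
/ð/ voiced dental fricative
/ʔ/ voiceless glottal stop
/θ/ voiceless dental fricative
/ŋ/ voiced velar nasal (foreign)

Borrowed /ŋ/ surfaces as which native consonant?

n

/n/ is closest: same manner (nasal), place distance 3 (velar→alveolar), same voicing; total 3. Next closest is /j/ at distance 5.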